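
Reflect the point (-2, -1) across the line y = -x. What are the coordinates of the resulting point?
(1, 2)

Reflection across line y = -x: (-2, -1) → (1, 2)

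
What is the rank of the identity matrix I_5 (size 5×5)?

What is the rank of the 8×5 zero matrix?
rank(I_5) = 5, rank(0) = 0

The identity I_5 has 5 columns that are the standard basis vectors e_1, …, e_5. These are linearly independent, so all 5 columns are pivots and rank(I_5) = 5.
The 8×5 zero matrix has every entry zero, so every row is the zero row and there are no pivots; rank(0) = 0.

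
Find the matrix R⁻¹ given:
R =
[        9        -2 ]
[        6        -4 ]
det(R) = -24
R⁻¹ =
[      1/6     -1/12 ]
[      1/4      -3/8 ]

For a 2×2 matrix R = [[a, b], [c, d]] with det(R) ≠ 0, R⁻¹ = (1/det(R)) * [[d, -b], [-c, a]].
det(R) = (9)*(-4) - (-2)*(6) = -36 + 12 = -24.
R⁻¹ = (1/-24) * [[-4, 2], [-6, 9]].
Dividing each entry by -24 and reducing:
R⁻¹ =
[      1/6     -1/12 ]
[      1/4      -3/8 ]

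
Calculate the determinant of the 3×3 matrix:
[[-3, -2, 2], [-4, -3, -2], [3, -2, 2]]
60

Expansion along first row:
det = -3·det([[-3,-2],[-2,2]]) - -2·det([[-4,-2],[3,2]]) + 2·det([[-4,-3],[3,-2]])
    = -3·(-3·2 - -2·-2) - -2·(-4·2 - -2·3) + 2·(-4·-2 - -3·3)
    = -3·-10 - -2·-2 + 2·17
    = 30 + -4 + 34 = 60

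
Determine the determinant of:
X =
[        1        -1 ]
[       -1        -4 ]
det(X) = -5

For a 2×2 matrix [[a, b], [c, d]], det = a*d - b*c.
det(X) = (1)*(-4) - (-1)*(-1) = -4 - 1 = -5.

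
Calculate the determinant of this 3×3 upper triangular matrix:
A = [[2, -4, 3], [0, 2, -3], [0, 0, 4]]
16

The determinant of a triangular matrix is the product of its diagonal entries (the off-diagonal entries above the diagonal do not affect it).
det(A) = (2) * (2) * (4) = 16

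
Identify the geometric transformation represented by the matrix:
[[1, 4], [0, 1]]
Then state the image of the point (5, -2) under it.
horizontal shear with factor 4; image of (5, -2) is (-3, -2)

The matrix [[1, k], [0, 1]] sends (x, y) to (x + 4y, y), leaving the y-coordinate fixed: a horizontal shear.
The matrix [[1, 4], [0, 1]] represents: horizontal shear with factor 4.
Applying it to (5, -2): [1·5 + 4·-2, 0·5 + 1·-2] = (-3, -2).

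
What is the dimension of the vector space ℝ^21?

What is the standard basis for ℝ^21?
Dimension = 21; standard basis = {e_1, e_2, e_3, …, e_21}

ℝ^21 is the space of 21-tuples of real numbers; its dimension is 21.
The standard basis consists of 21 vectors: e_1, e_2, e_3, …, e_21, where e_i is the vector with 1 in position i and 0 elsewhere.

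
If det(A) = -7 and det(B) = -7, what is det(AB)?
49

Use the multiplicative property of determinants: det(AB) = det(A)*det(B).
det(AB) = (-7)*(-7) = 49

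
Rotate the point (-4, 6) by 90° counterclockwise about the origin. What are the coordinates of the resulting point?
(-6, -4)

Rotation matrix R(θ) = [[cos θ, -sin θ], [sin θ, cos θ]]; for θ = 90°:
R = [[0, -1], [1, 0]]
Result: R × [-4, 6]ᵀ = [0·-4 + (-1)·6, 1·-4 + (0)·6]ᵀ = (-6, -4)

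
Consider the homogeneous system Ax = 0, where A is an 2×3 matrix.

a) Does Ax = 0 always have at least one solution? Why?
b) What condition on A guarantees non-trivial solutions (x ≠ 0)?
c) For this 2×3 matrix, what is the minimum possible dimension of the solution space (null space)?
a) Yes, x = 0 is always a solution. b) When A has linearly dependent columns (rank < n). c) Minimum nullity = 1.

a) x = 0 satisfies A·0 = 0, so the zero vector is always a solution.
b) Non-trivial solutions exist iff the columns of A are linearly dependent, equivalently rank(A) < n (the number of columns).
c) By rank-nullity, rank(A) + nullity(A) = n = 3. Since A has only 2 rows, rank(A) ≤ 2, so nullity(A) ≥ 3 - 2 = 1.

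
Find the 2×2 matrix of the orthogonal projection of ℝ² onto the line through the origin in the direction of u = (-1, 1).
[[1/2, -1/2], [-1/2, 1/2]]

The orthogonal projection onto the line spanned by a nonzero vector u = (a, b) has matrix P = (u uᵀ) / (uᵀ u) = (1/(a² + b²)) · [[a², ab], [ab, b²]].
Here u = (-1, 1), so a² + b² = 1 + 1 = 2.
P = (1/2) · [[1, -1], [-1, 1]] = [[1/2, -1/2], [-1/2, 1/2]].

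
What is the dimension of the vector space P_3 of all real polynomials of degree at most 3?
Dimension = 4

A polynomial of degree at most 3 can be written as a₀ + a₁x + a₂x² + a₃x³, with 4 free coefficients a₀, a₁, a₂, a₃.
The set {1, x, x², x³} is a basis: it spans P_3 (every such polynomial is a linear combination of these) and is linearly independent (a polynomial is zero iff all its coefficients are zero).
Therefore dim(P_3) = 3 + 1 = 4.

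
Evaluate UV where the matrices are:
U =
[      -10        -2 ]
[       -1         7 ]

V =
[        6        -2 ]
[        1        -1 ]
UV =
[      -62        22 ]
[        1        -5 ]

Matrix multiplication: (UV)[i][j] = sum over k of U[i][k] * V[k][j].
  (UV)[0][0] = (-10)*(6) + (-2)*(1) = -62
  (UV)[0][1] = (-10)*(-2) + (-2)*(-1) = 22
  (UV)[1][0] = (-1)*(6) + (7)*(1) = 1
  (UV)[1][1] = (-1)*(-2) + (7)*(-1) = -5
UV =
[      -62        22 ]
[        1        -5 ]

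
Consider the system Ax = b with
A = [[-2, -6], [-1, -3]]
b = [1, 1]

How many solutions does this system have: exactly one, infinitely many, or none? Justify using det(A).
No solution

det(A) = (-2)*(-3) - (-6)*(-1) = 0, so A is singular.
The column space of A is span(column 1) = span([-2, -1]).
b = [1, 1] is not a scalar multiple of column 1, so b ∉ column space and the system is inconsistent — no solution.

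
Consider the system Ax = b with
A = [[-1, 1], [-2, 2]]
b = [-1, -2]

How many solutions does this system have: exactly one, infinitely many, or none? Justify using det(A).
Infinitely many solutions

det(A) = (-1)*(2) - (1)*(-2) = 0, so A is singular (column 2 is -1 times column 1).
b = [-1, -2] = 1 * column 1 of A, so b lies in the column space of A.
A singular matrix whose right-hand side is in its column space gives a 1-parameter family of solutions — infinitely many.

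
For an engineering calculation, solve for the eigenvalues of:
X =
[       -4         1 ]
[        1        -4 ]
λ = -5, -3

Solve det(X - λI) = 0. For a 2×2 matrix the characteristic equation is λ² - (trace)λ + det = 0.
trace(X) = a + d = -4 - 4 = -8.
det(X) = a*d - b*c = (-4)*(-4) - (1)*(1) = 16 - 1 = 15.
Characteristic equation: λ² - (-8)λ + (15) = 0.
Discriminant = (-8)² - 4*(15) = 64 - 60 = 4.
λ = (-8 ± √4) / 2 = (-8 ± 2) / 2 = -5, -3.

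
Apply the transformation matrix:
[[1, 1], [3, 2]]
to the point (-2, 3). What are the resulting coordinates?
(1, 0)

Matrix multiplication:
[[1, 1], [3, 2]] × [-2, 3]ᵀ
= [1×-2 + 1×3, 3×-2 + 2×3]ᵀ
= [1.0000, 0.0000]ᵀ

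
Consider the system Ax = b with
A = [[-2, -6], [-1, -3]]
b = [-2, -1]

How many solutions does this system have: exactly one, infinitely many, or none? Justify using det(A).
Infinitely many solutions

det(A) = (-2)*(-3) - (-6)*(-1) = 0, so A is singular (column 2 is 3 times column 1).
b = [-2, -1] = 1 * column 1 of A, so b lies in the column space of A.
A singular matrix whose right-hand side is in its column space gives a 1-parameter family of solutions — infinitely many.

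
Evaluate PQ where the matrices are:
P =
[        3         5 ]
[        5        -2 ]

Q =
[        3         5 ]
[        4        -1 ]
PQ =
[       29        10 ]
[        7        27 ]

Matrix multiplication: (PQ)[i][j] = sum over k of P[i][k] * Q[k][j].
  (PQ)[0][0] = (3)*(3) + (5)*(4) = 29
  (PQ)[0][1] = (3)*(5) + (5)*(-1) = 10
  (PQ)[1][0] = (5)*(3) + (-2)*(4) = 7
  (PQ)[1][1] = (5)*(5) + (-2)*(-1) = 27
PQ =
[       29        10 ]
[        7        27 ]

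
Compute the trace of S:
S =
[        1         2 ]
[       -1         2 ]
tr(S) = 1 + 2 = 3

The trace of a square matrix is the sum of its diagonal entries.
Diagonal entries of S: S[0][0] = 1, S[1][1] = 2.
tr(S) = 1 + 2 = 3.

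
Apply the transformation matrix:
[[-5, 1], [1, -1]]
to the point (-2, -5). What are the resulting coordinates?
(5, 3)

Matrix multiplication:
[[-5, 1], [1, -1]] × [-2, -5]ᵀ
= [-5×-2 + 1×-5, 1×-2 + -1×-5]ᵀ
= [5.0000, 3.0000]ᵀ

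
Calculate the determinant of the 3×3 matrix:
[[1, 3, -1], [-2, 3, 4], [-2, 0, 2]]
-12

Expansion along first row:
det = 1·det([[3,4],[0,2]]) - 3·det([[-2,4],[-2,2]]) + -1·det([[-2,3],[-2,0]])
    = 1·(3·2 - 4·0) - 3·(-2·2 - 4·-2) + -1·(-2·0 - 3·-2)
    = 1·6 - 3·4 + -1·6
    = 6 + -12 + -6 = -12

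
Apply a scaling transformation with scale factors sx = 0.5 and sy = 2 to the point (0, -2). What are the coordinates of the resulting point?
(0.0, -4)

Scaling matrix:
[[0.50, 0], [0, 2]]
Result: (0 × 0.5, -2 × 2) = (0.0, -4)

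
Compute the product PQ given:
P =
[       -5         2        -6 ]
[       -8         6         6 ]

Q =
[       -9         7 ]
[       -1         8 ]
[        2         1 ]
PQ =
[       31       -25 ]
[       78        -2 ]

Matrix multiplication: (PQ)[i][j] = sum over k of P[i][k] * Q[k][j].
  (PQ)[0][0] = (-5)*(-9) + (2)*(-1) + (-6)*(2) = 31
  (PQ)[0][1] = (-5)*(7) + (2)*(8) + (-6)*(1) = -25
  (PQ)[1][0] = (-8)*(-9) + (6)*(-1) + (6)*(2) = 78
  (PQ)[1][1] = (-8)*(7) + (6)*(8) + (6)*(1) = -2
PQ =
[       31       -25 ]
[       78        -2 ]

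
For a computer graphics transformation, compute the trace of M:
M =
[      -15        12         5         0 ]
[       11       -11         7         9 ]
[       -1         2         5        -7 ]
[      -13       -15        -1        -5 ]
tr(M) = -15 - 11 + 5 - 5 = -26

The trace of a square matrix is the sum of its diagonal entries.
Diagonal entries of M: M[0][0] = -15, M[1][1] = -11, M[2][2] = 5, M[3][3] = -5.
tr(M) = -15 - 11 + 5 - 5 = -26.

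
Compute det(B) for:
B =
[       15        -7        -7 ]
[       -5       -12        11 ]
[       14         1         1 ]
det(B) = -2599

Expand along row 0 (cofactor expansion): det(B) = a*(e*i - f*h) - b*(d*i - f*g) + c*(d*h - e*g), where the 3×3 is [[a, b, c], [d, e, f], [g, h, i]].
Minor M_00 = (-12)*(1) - (11)*(1) = -12 - 11 = -23.
Minor M_01 = (-5)*(1) - (11)*(14) = -5 - 154 = -159.
Minor M_02 = (-5)*(1) - (-12)*(14) = -5 + 168 = 163.
det(B) = (15)*(-23) - (-7)*(-159) + (-7)*(163) = -345 - 1113 - 1141 = -2599.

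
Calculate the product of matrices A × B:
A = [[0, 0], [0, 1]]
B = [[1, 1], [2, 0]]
[[0, 0], [2, 0]]

Matrix multiplication:
C[0][0] = 0×1 + 0×2 = 0
C[0][1] = 0×1 + 0×0 = 0
C[1][0] = 0×1 + 1×2 = 2
C[1][1] = 0×1 + 1×0 = 0
Result: [[0, 0], [2, 0]]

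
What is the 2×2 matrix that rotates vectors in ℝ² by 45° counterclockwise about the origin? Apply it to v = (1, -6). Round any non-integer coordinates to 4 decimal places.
R = [[√2/2, -√2/2], [√2/2, √2/2]]; R·v = (4.9497, -3.5355)

A counterclockwise rotation by angle θ in ℝ² has matrix R(θ) = [[cos θ, -sin θ], [sin θ, cos θ]].
For θ = 45°: cos θ = √2/2, sin θ = √2/2.
R(45°) = [[√2/2, -√2/2], [√2/2, √2/2]].
R·v = [√2/2·1 + (-√2/2)·-6, √2/2·1 + √2/2·-6] = (4.9497, -3.5355).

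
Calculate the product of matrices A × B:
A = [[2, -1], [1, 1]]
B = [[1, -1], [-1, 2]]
[[3, -4], [0, 1]]

Matrix multiplication:
C[0][0] = 2×1 + -1×-1 = 3
C[0][1] = 2×-1 + -1×2 = -4
C[1][0] = 1×1 + 1×-1 = 0
C[1][1] = 1×-1 + 1×2 = 1
Result: [[3, -4], [0, 1]]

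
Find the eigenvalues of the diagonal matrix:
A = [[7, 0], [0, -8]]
λ₁ = 7, λ₂ = -8

The characteristic polynomial of A is det(A - λI) = (7 - λ)(-8 - λ) = 0.
The roots are λ = 7 and λ = -8, so the eigenvalues are the diagonal entries.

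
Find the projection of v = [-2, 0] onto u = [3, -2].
[-18/13, 12/13]

The projection of v onto u is proj_u(v) = ((v·u) / (u·u)) · u.
v·u = (-2)*(3) + (0)*(-2) = -6.
u·u = (3)*(3) + (-2)*(-2) = 13.
coefficient = -6 / 13 = -6/13.
proj_u(v) = -6/13 · [3, -2] = [-18/13, 12/13].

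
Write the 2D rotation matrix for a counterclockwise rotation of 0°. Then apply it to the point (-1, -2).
R = [[1, 0], [0, 1]]; R·(-1, -2) = (-1, -2)

Rotation matrix formula: R(θ) = [[cos θ, -sin θ], [sin θ, cos θ]]
For θ = 0°:
cos(0°) = 1
sin(0°) = 0
R = [[1, 0], [0, 1]]
Apply to (-1, -2): [1·-1 + (0)·-2, 0·-1 + 1·-2] = (-1, -2)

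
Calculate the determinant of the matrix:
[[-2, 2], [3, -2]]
-2

For a 2×2 matrix [[a, b], [c, d]], det = ad - bc
det = (-2)(-2) - (2)(3) = 4 - 6 = -2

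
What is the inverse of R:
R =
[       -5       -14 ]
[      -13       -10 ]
det(R) = -132
R⁻¹ =
[     5/66     -7/66 ]
[  -13/132     5/132 ]

For a 2×2 matrix R = [[a, b], [c, d]] with det(R) ≠ 0, R⁻¹ = (1/det(R)) * [[d, -b], [-c, a]].
det(R) = (-5)*(-10) - (-14)*(-13) = 50 - 182 = -132.
R⁻¹ = (1/-132) * [[-10, 14], [13, -5]].
Dividing each entry by -132 and reducing:
R⁻¹ =
[     5/66     -7/66 ]
[  -13/132     5/132 ]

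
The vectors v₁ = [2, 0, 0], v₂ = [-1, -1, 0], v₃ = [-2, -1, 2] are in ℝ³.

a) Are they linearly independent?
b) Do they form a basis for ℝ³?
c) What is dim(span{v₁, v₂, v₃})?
Yes independent, yes basis, dim = 3

Stack v₁, v₂, v₃ as rows of a 3×3 matrix.
[[2, 0, 0]; [-1, -1, 0]; [-2, -1, 2]] is already lower triangular with nonzero diagonal entries (2, -1, 2), so its determinant is the product of the diagonal entries, det = (2)·(-1)·(2) = -4 ≠ 0, and the rows are linearly independent.
Three linearly independent vectors in ℝ³ form a basis for ℝ³, so dim(span{v₁,v₂,v₃}) = 3.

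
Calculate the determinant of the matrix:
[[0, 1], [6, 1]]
-6

For a 2×2 matrix [[a, b], [c, d]], det = ad - bc
det = (0)(1) - (1)(6) = 0 - 6 = -6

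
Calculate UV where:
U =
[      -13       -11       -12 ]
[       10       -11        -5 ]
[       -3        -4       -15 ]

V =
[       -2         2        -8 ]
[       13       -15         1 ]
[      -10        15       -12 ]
UV =
[        3       -41       237 ]
[     -113       110       -31 ]
[      104      -171       200 ]

Matrix multiplication: (UV)[i][j] = sum over k of U[i][k] * V[k][j].
  (UV)[0][0] = (-13)*(-2) + (-11)*(13) + (-12)*(-10) = 3
  (UV)[0][1] = (-13)*(2) + (-11)*(-15) + (-12)*(15) = -41
  (UV)[0][2] = (-13)*(-8) + (-11)*(1) + (-12)*(-12) = 237
  (UV)[1][0] = (10)*(-2) + (-11)*(13) + (-5)*(-10) = -113
  (UV)[1][1] = (10)*(2) + (-11)*(-15) + (-5)*(15) = 110
  (UV)[1][2] = (10)*(-8) + (-11)*(1) + (-5)*(-12) = -31
  (UV)[2][0] = (-3)*(-2) + (-4)*(13) + (-15)*(-10) = 104
  (UV)[2][1] = (-3)*(2) + (-4)*(-15) + (-15)*(15) = -171
  (UV)[2][2] = (-3)*(-8) + (-4)*(1) + (-15)*(-12) = 200
UV =
[        3       -41       237 ]
[     -113       110       -31 ]
[      104      -171       200 ]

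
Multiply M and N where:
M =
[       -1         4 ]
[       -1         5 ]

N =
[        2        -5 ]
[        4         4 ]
MN =
[       14        21 ]
[       18        25 ]

Matrix multiplication: (MN)[i][j] = sum over k of M[i][k] * N[k][j].
  (MN)[0][0] = (-1)*(2) + (4)*(4) = 14
  (MN)[0][1] = (-1)*(-5) + (4)*(4) = 21
  (MN)[1][0] = (-1)*(2) + (5)*(4) = 18
  (MN)[1][1] = (-1)*(-5) + (5)*(4) = 25
MN =
[       14        21 ]
[       18        25 ]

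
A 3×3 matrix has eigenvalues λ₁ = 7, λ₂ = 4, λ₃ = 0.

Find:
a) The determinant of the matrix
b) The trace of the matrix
det = 0, trace = 11

Two standard eigenvalue identities:
- det(A) equals the product of the eigenvalues (counted with multiplicity).
- trace(A) equals the sum of the eigenvalues.
det(A) = (7)*(4)*(0) = 0.
trace(A) = 7 + 4 + 0 = 11.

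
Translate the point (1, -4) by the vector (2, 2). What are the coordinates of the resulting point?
(3, -2)

Translation by (2, 2):
x' = 1 + 2 = 3
y' = -4 + 2 = -2
Homogeneous matrix: [[1, 0, 2], [0, 1, 2], [0, 0, 1]]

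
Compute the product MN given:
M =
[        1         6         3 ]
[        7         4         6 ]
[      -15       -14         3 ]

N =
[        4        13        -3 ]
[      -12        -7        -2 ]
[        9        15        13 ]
MN =
[      -41        16        24 ]
[       34       153        49 ]
[      135       -52       112 ]

Matrix multiplication: (MN)[i][j] = sum over k of M[i][k] * N[k][j].
  (MN)[0][0] = (1)*(4) + (6)*(-12) + (3)*(9) = -41
  (MN)[0][1] = (1)*(13) + (6)*(-7) + (3)*(15) = 16
  (MN)[0][2] = (1)*(-3) + (6)*(-2) + (3)*(13) = 24
  (MN)[1][0] = (7)*(4) + (4)*(-12) + (6)*(9) = 34
  (MN)[1][1] = (7)*(13) + (4)*(-7) + (6)*(15) = 153
  (MN)[1][2] = (7)*(-3) + (4)*(-2) + (6)*(13) = 49
  (MN)[2][0] = (-15)*(4) + (-14)*(-12) + (3)*(9) = 135
  (MN)[2][1] = (-15)*(13) + (-14)*(-7) + (3)*(15) = -52
  (MN)[2][2] = (-15)*(-3) + (-14)*(-2) + (3)*(13) = 112
MN =
[      -41        16        24 ]
[       34       153        49 ]
[      135       -52       112 ]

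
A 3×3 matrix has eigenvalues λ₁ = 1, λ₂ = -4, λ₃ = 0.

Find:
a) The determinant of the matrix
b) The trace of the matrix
det = 0, trace = -3

Two standard eigenvalue identities:
- det(A) equals the product of the eigenvalues (counted with multiplicity).
- trace(A) equals the sum of the eigenvalues.
det(A) = (1)*(-4)*(0) = 0.
trace(A) = 1 - 4 + 0 = -3.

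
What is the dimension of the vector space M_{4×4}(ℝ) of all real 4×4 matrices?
Dimension = 16

A real 4×4 matrix is determined by its 4·4 = 16 independent entries.
A standard basis is {E_ij : 1 ≤ i ≤ 4, 1 ≤ j ≤ 4}, where E_ij has a 1 in position (i, j) and 0 elsewhere — there are 16 such matrices, and they are linearly independent and span M_{4×4}(ℝ).
Therefore dim(M_{4×4}(ℝ)) = 16.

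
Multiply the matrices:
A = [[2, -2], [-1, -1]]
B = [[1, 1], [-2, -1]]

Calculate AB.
[[6, 4], [1, 0]]

Each entry (i,j) of AB = sum over k of A[i][k]*B[k][j].
(AB)[0][0] = (2)*(1) + (-2)*(-2) = 6
(AB)[0][1] = (2)*(1) + (-2)*(-1) = 4
(AB)[1][0] = (-1)*(1) + (-1)*(-2) = 1
(AB)[1][1] = (-1)*(1) + (-1)*(-1) = 0
AB = [[6, 4], [1, 0]]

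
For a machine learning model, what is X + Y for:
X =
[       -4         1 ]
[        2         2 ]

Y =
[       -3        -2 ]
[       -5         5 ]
X + Y =
[       -7        -1 ]
[       -3         7 ]

Matrix addition is elementwise: (X+Y)[i][j] = X[i][j] + Y[i][j].
  (X+Y)[0][0] = (-4) + (-3) = -7
  (X+Y)[0][1] = (1) + (-2) = -1
  (X+Y)[1][0] = (2) + (-5) = -3
  (X+Y)[1][1] = (2) + (5) = 7
X + Y =
[       -7        -1 ]
[       -3         7 ]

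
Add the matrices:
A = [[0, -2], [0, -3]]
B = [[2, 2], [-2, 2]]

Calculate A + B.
[[2, 0], [-2, -1]]

Add corresponding elements:
(0)+(2)=2
(-2)+(2)=0
(0)+(-2)=-2
(-3)+(2)=-1
A + B = [[2, 0], [-2, -1]]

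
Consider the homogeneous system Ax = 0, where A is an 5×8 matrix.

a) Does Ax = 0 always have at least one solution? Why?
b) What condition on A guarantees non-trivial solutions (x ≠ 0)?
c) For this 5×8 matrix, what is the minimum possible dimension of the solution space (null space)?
a) Yes, x = 0 is always a solution. b) When A has linearly dependent columns (rank < n). c) Minimum nullity = 3.

a) x = 0 satisfies A·0 = 0, so the zero vector is always a solution.
b) Non-trivial solutions exist iff the columns of A are linearly dependent, equivalently rank(A) < n (the number of columns).
c) By rank-nullity, rank(A) + nullity(A) = n = 8. Since A has only 5 rows, rank(A) ≤ 5, so nullity(A) ≥ 8 - 5 = 3.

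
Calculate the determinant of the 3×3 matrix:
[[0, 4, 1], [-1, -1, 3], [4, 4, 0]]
48

Expansion along first row:
det = 0·det([[-1,3],[4,0]]) - 4·det([[-1,3],[4,0]]) + 1·det([[-1,-1],[4,4]])
    = 0·(-1·0 - 3·4) - 4·(-1·0 - 3·4) + 1·(-1·4 - -1·4)
    = 0·-12 - 4·-12 + 1·0
    = 0 + 48 + 0 = 48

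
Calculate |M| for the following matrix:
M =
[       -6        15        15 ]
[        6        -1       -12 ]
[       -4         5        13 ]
det(M) = -342

Expand along row 0 (cofactor expansion): det(M) = a*(e*i - f*h) - b*(d*i - f*g) + c*(d*h - e*g), where the 3×3 is [[a, b, c], [d, e, f], [g, h, i]].
Minor M_00 = (-1)*(13) - (-12)*(5) = -13 + 60 = 47.
Minor M_01 = (6)*(13) - (-12)*(-4) = 78 - 48 = 30.
Minor M_02 = (6)*(5) - (-1)*(-4) = 30 - 4 = 26.
det(M) = (-6)*(47) - (15)*(30) + (15)*(26) = -282 - 450 + 390 = -342.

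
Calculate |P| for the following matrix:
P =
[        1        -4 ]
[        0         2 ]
det(P) = 2

For a 2×2 matrix [[a, b], [c, d]], det = a*d - b*c.
det(P) = (1)*(2) - (-4)*(0) = 2 - 0 = 2.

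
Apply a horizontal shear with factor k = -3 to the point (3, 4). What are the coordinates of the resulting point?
(-9, 4)

Shear matrix for horizontal shear with factor k = -3:
[[1, -3], [0, 1]]
Result: (3, 4) → (-9, 4)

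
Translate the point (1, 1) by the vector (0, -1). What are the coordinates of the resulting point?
(1, 0)

Translation by (0, -1):
x' = 1 + 0 = 1
y' = 1 + -1 = 0
Homogeneous matrix: [[1, 0, 0], [0, 1, -1], [0, 0, 1]]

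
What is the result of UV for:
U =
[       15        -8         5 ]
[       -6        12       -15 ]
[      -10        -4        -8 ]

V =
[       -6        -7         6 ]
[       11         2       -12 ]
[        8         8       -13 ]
UV =
[     -138       -81       121 ]
[       48       -54        15 ]
[      -48        -2        92 ]

Matrix multiplication: (UV)[i][j] = sum over k of U[i][k] * V[k][j].
  (UV)[0][0] = (15)*(-6) + (-8)*(11) + (5)*(8) = -138
  (UV)[0][1] = (15)*(-7) + (-8)*(2) + (5)*(8) = -81
  (UV)[0][2] = (15)*(6) + (-8)*(-12) + (5)*(-13) = 121
  (UV)[1][0] = (-6)*(-6) + (12)*(11) + (-15)*(8) = 48
  (UV)[1][1] = (-6)*(-7) + (12)*(2) + (-15)*(8) = -54
  (UV)[1][2] = (-6)*(6) + (12)*(-12) + (-15)*(-13) = 15
  (UV)[2][0] = (-10)*(-6) + (-4)*(11) + (-8)*(8) = -48
  (UV)[2][1] = (-10)*(-7) + (-4)*(2) + (-8)*(8) = -2
  (UV)[2][2] = (-10)*(6) + (-4)*(-12) + (-8)*(-13) = 92
UV =
[     -138       -81       121 ]
[       48       -54        15 ]
[      -48        -2        92 ]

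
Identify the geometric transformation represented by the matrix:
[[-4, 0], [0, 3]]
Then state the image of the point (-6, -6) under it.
non-uniform scaling by (-4, 3); image of (-6, -6) is (24, -18)

This is diagonal with distinct entries, so it scales the x-axis by -4 and the y-axis by 3.
The matrix [[-4, 0], [0, 3]] represents: non-uniform scaling by (-4, 3).
Applying it to (-6, -6): [-4·-6 + 0·-6, 0·-6 + 3·-6] = (24, -18).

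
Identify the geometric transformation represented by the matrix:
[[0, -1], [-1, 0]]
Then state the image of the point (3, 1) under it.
reflection across the line y = -x; image of (3, 1) is (-1, -3)

This is a symmetric orthogonal matrix with determinant -1, which characterizes a reflection in ℝ².
The matrix [[0, -1], [-1, 0]] represents: reflection across the line y = -x.
Applying it to (3, 1): [0·3 + -1·1, -1·3 + 0·1] = (-1, -3).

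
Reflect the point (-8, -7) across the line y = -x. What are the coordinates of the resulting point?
(7, 8)

Reflection across line y = -x: (-8, -7) → (7, 8)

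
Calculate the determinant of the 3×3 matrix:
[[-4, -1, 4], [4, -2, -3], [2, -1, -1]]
6

Expansion along first row:
det = -4·det([[-2,-3],[-1,-1]]) - -1·det([[4,-3],[2,-1]]) + 4·det([[4,-2],[2,-1]])
    = -4·(-2·-1 - -3·-1) - -1·(4·-1 - -3·2) + 4·(4·-1 - -2·2)
    = -4·-1 - -1·2 + 4·0
    = 4 + 2 + 0 = 6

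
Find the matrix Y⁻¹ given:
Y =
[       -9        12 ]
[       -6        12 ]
det(Y) = -36
Y⁻¹ =
[     -1/3       1/3 ]
[     -1/6       1/4 ]

For a 2×2 matrix Y = [[a, b], [c, d]] with det(Y) ≠ 0, Y⁻¹ = (1/det(Y)) * [[d, -b], [-c, a]].
det(Y) = (-9)*(12) - (12)*(-6) = -108 + 72 = -36.
Y⁻¹ = (1/-36) * [[12, -12], [6, -9]].
Dividing each entry by -36 and reducing:
Y⁻¹ =
[     -1/3       1/3 ]
[     -1/6       1/4 ]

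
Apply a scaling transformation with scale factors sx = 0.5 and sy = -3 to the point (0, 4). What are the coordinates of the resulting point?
(0.0, -12)

Scaling matrix:
[[0.50, 0], [0, -3]]
Result: (0 × 0.5, 4 × -3) = (0.0, -12)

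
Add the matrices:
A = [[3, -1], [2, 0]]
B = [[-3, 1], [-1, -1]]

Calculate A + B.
[[0, 0], [1, -1]]

Add corresponding elements:
(3)+(-3)=0
(-1)+(1)=0
(2)+(-1)=1
(0)+(-1)=-1
A + B = [[0, 0], [1, -1]]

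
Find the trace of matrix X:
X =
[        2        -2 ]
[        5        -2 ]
tr(X) = 2 - 2 = 0

The trace of a square matrix is the sum of its diagonal entries.
Diagonal entries of X: X[0][0] = 2, X[1][1] = -2.
tr(X) = 2 - 2 = 0.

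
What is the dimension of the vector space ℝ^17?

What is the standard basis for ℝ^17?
Dimension = 17; standard basis = {e_1, e_2, e_3, …, e_17}

ℝ^17 is the space of 17-tuples of real numbers; its dimension is 17.
The standard basis consists of 17 vectors: e_1, e_2, e_3, …, e_17, where e_i is the vector with 1 in position i and 0 elsewhere.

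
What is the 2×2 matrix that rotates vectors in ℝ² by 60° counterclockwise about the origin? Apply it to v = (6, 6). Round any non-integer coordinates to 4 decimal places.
R = [[1/2, -√3/2], [√3/2, 1/2]]; R·v = (-2.1962, 8.1962)

A counterclockwise rotation by angle θ in ℝ² has matrix R(θ) = [[cos θ, -sin θ], [sin θ, cos θ]].
For θ = 60°: cos θ = 1/2, sin θ = √3/2.
R(60°) = [[1/2, -√3/2], [√3/2, 1/2]].
R·v = [1/2·6 + (-√3/2)·6, √3/2·6 + 1/2·6] = (-2.1962, 8.1962).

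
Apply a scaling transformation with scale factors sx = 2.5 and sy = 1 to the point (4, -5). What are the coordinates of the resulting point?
(10.0, -5)

Scaling matrix:
[[2.50, 0], [0, 1]]
Result: (4 × 2.5, -5 × 1) = (10.0, -5)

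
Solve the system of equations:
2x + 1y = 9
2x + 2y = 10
x = 4, y = 1

Use elimination (row reduction):
Equation 1: 2x + 1y = 9.
Equation 2: 2x + 2y = 10.
Multiply Eq1 by 2 and Eq2 by 2: 4x + 2y = 18;  4x + 4y = 20.
Subtract: (2)y = 2, so y = 1.
Back-substitute into Eq1: 2x + 1*(1) = 9, so x = 4.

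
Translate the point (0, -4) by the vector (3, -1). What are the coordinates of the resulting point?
(3, -5)

Translation by (3, -1):
x' = 0 + 3 = 3
y' = -4 + -1 = -5
Homogeneous matrix: [[1, 0, 3], [0, 1, -1], [0, 0, 1]]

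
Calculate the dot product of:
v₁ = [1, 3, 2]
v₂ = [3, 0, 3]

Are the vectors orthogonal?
9, No

The dot product is the sum of products of corresponding components.
v₁·v₂ = (1)*(3) + (3)*(0) + (2)*(3) = 3 + 0 + 6 = 9.
Two vectors are orthogonal iff their dot product is 0; here the dot product is 9, so the vectors are not orthogonal.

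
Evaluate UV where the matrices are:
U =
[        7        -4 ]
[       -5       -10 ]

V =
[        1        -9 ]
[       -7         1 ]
UV =
[       35       -67 ]
[       65        35 ]

Matrix multiplication: (UV)[i][j] = sum over k of U[i][k] * V[k][j].
  (UV)[0][0] = (7)*(1) + (-4)*(-7) = 35
  (UV)[0][1] = (7)*(-9) + (-4)*(1) = -67
  (UV)[1][0] = (-5)*(1) + (-10)*(-7) = 65
  (UV)[1][1] = (-5)*(-9) + (-10)*(1) = 35
UV =
[       35       -67 ]
[       65        35 ]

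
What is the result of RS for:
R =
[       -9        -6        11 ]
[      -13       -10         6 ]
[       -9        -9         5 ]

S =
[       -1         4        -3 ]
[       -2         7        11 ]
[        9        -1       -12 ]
RS =
[      120       -89      -171 ]
[       87      -128      -143 ]
[       72      -104      -132 ]

Matrix multiplication: (RS)[i][j] = sum over k of R[i][k] * S[k][j].
  (RS)[0][0] = (-9)*(-1) + (-6)*(-2) + (11)*(9) = 120
  (RS)[0][1] = (-9)*(4) + (-6)*(7) + (11)*(-1) = -89
  (RS)[0][2] = (-9)*(-3) + (-6)*(11) + (11)*(-12) = -171
  (RS)[1][0] = (-13)*(-1) + (-10)*(-2) + (6)*(9) = 87
  (RS)[1][1] = (-13)*(4) + (-10)*(7) + (6)*(-1) = -128
  (RS)[1][2] = (-13)*(-3) + (-10)*(11) + (6)*(-12) = -143
  (RS)[2][0] = (-9)*(-1) + (-9)*(-2) + (5)*(9) = 72
  (RS)[2][1] = (-9)*(4) + (-9)*(7) + (5)*(-1) = -104
  (RS)[2][2] = (-9)*(-3) + (-9)*(11) + (5)*(-12) = -132
RS =
[      120       -89      -171 ]
[       87      -128      -143 ]
[       72      -104      -132 ]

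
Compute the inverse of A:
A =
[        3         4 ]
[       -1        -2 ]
det(A) = -2
A⁻¹ =
[        1         2 ]
[     -1/2      -3/2 ]

For a 2×2 matrix A = [[a, b], [c, d]] with det(A) ≠ 0, A⁻¹ = (1/det(A)) * [[d, -b], [-c, a]].
det(A) = (3)*(-2) - (4)*(-1) = -6 + 4 = -2.
A⁻¹ = (1/-2) * [[-2, -4], [1, 3]].
Dividing each entry by -2 and reducing:
A⁻¹ =
[        1         2 ]
[     -1/2      -3/2 ]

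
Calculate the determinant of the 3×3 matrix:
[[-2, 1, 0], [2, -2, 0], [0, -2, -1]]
-2

Expansion along first row:
det = -2·det([[-2,0],[-2,-1]]) - 1·det([[2,0],[0,-1]]) + 0·det([[2,-2],[0,-2]])
    = -2·(-2·-1 - 0·-2) - 1·(2·-1 - 0·0) + 0·(2·-2 - -2·0)
    = -2·2 - 1·-2 + 0·-4
    = -4 + 2 + 0 = -2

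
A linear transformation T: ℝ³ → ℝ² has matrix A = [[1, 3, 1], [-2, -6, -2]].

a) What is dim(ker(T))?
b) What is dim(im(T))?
dim(ker) = 2, dim(im) = 1

Observe that row 2 = -2 × row 1 (so the rows are linearly dependent).
Thus rank(A) = 1 (only one linearly independent row).
dim(im(T)) = rank(A) = 1.
By the rank-nullity theorem applied to T: ℝ³ → ℝ², rank(A) + nullity(A) = 3 (the domain dimension), so dim(ker(T)) = 3 - 1 = 2.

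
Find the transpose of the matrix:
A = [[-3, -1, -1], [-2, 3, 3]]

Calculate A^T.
[[-3, -2], [-1, 3], [-1, 3]]

The transpose sends entry (i,j) to (j,i); rows become columns.
Row 0 of A: [-3, -1, -1] -> column 0 of A^T.
Row 1 of A: [-2, 3, 3] -> column 1 of A^T.
A^T = [[-3, -2], [-1, 3], [-1, 3]]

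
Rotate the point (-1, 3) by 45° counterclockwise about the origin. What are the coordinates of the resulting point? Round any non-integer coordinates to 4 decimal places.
(-2.8284, 1.4142)

Rotation matrix R(θ) = [[cos θ, -sin θ], [sin θ, cos θ]]; for θ = 45°:
R = [[√2/2, -√2/2], [√2/2, √2/2]]
Result: R × [-1, 3]ᵀ = [√2/2·-1 + (-√2/2)·3, √2/2·-1 + (√2/2)·3]ᵀ = (-2.8284, 1.4142)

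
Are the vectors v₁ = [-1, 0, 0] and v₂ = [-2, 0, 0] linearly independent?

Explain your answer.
No, linearly dependent (v₂ = 2·v₁)

Check whether there is a scalar k with v₂ = k·v₁.
Comparing components, k = 2 satisfies 2·[-1, 0, 0] = [-2, 0, 0].
Since v₂ is a scalar multiple of v₁, the two vectors are linearly dependent.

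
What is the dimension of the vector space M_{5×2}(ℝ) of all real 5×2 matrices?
Dimension = 10

A real 5×2 matrix is determined by its 5·2 = 10 independent entries.
A standard basis is {E_ij : 1 ≤ i ≤ 5, 1 ≤ j ≤ 2}, where E_ij has a 1 in position (i, j) and 0 elsewhere — there are 10 such matrices, and they are linearly independent and span M_{5×2}(ℝ).
Therefore dim(M_{5×2}(ℝ)) = 10.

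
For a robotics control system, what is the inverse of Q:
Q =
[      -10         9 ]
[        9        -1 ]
det(Q) = -71
Q⁻¹ =
[     1/71      9/71 ]
[     9/71     10/71 ]

For a 2×2 matrix Q = [[a, b], [c, d]] with det(Q) ≠ 0, Q⁻¹ = (1/det(Q)) * [[d, -b], [-c, a]].
det(Q) = (-10)*(-1) - (9)*(9) = 10 - 81 = -71.
Q⁻¹ = (1/-71) * [[-1, -9], [-9, -10]].
Dividing each entry by -71 and reducing:
Q⁻¹ =
[     1/71      9/71 ]
[     9/71     10/71 ]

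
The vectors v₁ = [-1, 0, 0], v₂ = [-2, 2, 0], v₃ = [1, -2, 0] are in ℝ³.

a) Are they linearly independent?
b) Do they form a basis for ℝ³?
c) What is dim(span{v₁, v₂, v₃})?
Not independent, not a basis, dim(span) = 2

Check whether v₃ can be written as a linear combination of v₁ and v₂.
v₃ = (1)·v₁ + (-1)·v₂ = [1, -2, 0], so the three vectors are linearly dependent.
Thus they do not form a basis for ℝ³, and dim(span{v₁, v₂, v₃}) = 2 (spanned by v₁ and v₂).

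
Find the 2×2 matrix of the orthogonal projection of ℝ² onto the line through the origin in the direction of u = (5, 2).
[[25/29, 10/29], [10/29, 4/29]]

The orthogonal projection onto the line spanned by a nonzero vector u = (a, b) has matrix P = (u uᵀ) / (uᵀ u) = (1/(a² + b²)) · [[a², ab], [ab, b²]].
Here u = (5, 2), so a² + b² = 25 + 4 = 29.
P = (1/29) · [[25, 10], [10, 4]] = [[25/29, 10/29], [10/29, 4/29]].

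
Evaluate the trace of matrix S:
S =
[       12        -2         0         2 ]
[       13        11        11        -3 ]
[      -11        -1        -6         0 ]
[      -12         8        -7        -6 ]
tr(S) = 12 + 11 - 6 - 6 = 11

The trace of a square matrix is the sum of its diagonal entries.
Diagonal entries of S: S[0][0] = 12, S[1][1] = 11, S[2][2] = -6, S[3][3] = -6.
tr(S) = 12 + 11 - 6 - 6 = 11.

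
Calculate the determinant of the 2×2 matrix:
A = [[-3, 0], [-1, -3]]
9

For A = [[a, b], [c, d]], det(A) = a*d - b*c.
det(A) = (-3)*(-3) - (0)*(-1) = 9 - 0 = 9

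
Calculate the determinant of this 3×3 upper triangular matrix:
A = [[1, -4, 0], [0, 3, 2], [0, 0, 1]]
3

The determinant of a triangular matrix is the product of its diagonal entries (the off-diagonal entries above the diagonal do not affect it).
det(A) = (1) * (3) * (1) = 3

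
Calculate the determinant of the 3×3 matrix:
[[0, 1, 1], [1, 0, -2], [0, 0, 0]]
0

Expansion along first row:
det = 0·det([[0,-2],[0,0]]) - 1·det([[1,-2],[0,0]]) + 1·det([[1,0],[0,0]])
    = 0·(0·0 - -2·0) - 1·(1·0 - -2·0) + 1·(1·0 - 0·0)
    = 0·0 - 1·0 + 1·0
    = 0 + 0 + 0 = 0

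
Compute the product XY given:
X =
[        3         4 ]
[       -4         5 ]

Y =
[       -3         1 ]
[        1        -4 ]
XY =
[       -5       -13 ]
[       17       -24 ]

Matrix multiplication: (XY)[i][j] = sum over k of X[i][k] * Y[k][j].
  (XY)[0][0] = (3)*(-3) + (4)*(1) = -5
  (XY)[0][1] = (3)*(1) + (4)*(-4) = -13
  (XY)[1][0] = (-4)*(-3) + (5)*(1) = 17
  (XY)[1][1] = (-4)*(1) + (5)*(-4) = -24
XY =
[       -5       -13 ]
[       17       -24 ]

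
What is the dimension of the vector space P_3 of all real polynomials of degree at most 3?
Dimension = 4

A polynomial of degree at most 3 can be written as a₀ + a₁x + a₂x² + a₃x³, with 4 free coefficients a₀, a₁, a₂, a₃.
The set {1, x, x², x³} is a basis: it spans P_3 (every such polynomial is a linear combination of these) and is linearly independent (a polynomial is zero iff all its coefficients are zero).
Therefore dim(P_3) = 3 + 1 = 4.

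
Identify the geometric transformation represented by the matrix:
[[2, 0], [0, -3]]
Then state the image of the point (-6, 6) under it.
non-uniform scaling by (2, -3); image of (-6, 6) is (-12, -18)

This is diagonal with distinct entries, so it scales the x-axis by 2 and the y-axis by -3.
The matrix [[2, 0], [0, -3]] represents: non-uniform scaling by (2, -3).
Applying it to (-6, 6): [2·-6 + 0·6, 0·-6 + -3·6] = (-12, -18).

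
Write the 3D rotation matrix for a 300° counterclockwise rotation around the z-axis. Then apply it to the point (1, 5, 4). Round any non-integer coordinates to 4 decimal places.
R = [[1/2, √3/2, 0], [-√3/2, 1/2, 0], [0, 0, 1]]; R·(1, 5, 4) = (4.8301, 1.6340, 4.0000)

Rotation matrix for 300° around z-axis:
cos(300°) = 1/2, sin(300°) = -√3/2
R = [[1/2, √3/2, 0], [-√3/2, 1/2, 0], [0, 0, 1]]
Apply to (1, 5, 4): R·[1, 5, 4]ᵀ = (4.8301, 1.6340, 4.0000)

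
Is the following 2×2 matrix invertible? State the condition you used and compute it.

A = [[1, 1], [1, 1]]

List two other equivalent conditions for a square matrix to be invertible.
No, not invertible; det(A) = 0 (two rows are equal, so the rows are linearly dependent). Equivalent conditions (failing for this A): rank(A) < 2; Ax = 0 has non-trivial solutions; 0 is an eigenvalue; the columns are linearly dependent.

To check invertibility, compute det(A).
In this matrix, row 0 and the last row are identical, so one row is a scalar multiple of another and the rows are linearly dependent.
A matrix with linearly dependent rows has det = 0 and is not invertible.
Equivalent failed conditions:
- rank(A) < 2.
- Ax = 0 has non-trivial solutions.
- 0 is an eigenvalue.
- The columns are linearly dependent.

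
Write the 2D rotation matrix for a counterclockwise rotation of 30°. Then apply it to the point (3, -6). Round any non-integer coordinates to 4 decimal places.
R = [[√3/2, -1/2], [1/2, √3/2]]; R·(3, -6) = (5.5981, -3.6962)

Rotation matrix formula: R(θ) = [[cos θ, -sin θ], [sin θ, cos θ]]
For θ = 30°:
cos(30°) = √3/2
sin(30°) = 1/2
R = [[√3/2, -1/2], [1/2, √3/2]]
Apply to (3, -6): [√3/2·3 + (-1/2)·-6, 1/2·3 + √3/2·-6] = (5.5981, -3.6962)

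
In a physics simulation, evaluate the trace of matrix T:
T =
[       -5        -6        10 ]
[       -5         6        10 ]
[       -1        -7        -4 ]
tr(T) = -5 + 6 - 4 = -3

The trace of a square matrix is the sum of its diagonal entries.
Diagonal entries of T: T[0][0] = -5, T[1][1] = 6, T[2][2] = -4.
tr(T) = -5 + 6 - 4 = -3.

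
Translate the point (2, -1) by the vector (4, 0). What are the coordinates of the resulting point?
(6, -1)

Translation by (4, 0):
x' = 2 + 4 = 6
y' = -1 + 0 = -1
Homogeneous matrix: [[1, 0, 4], [0, 1, 0], [0, 0, 1]]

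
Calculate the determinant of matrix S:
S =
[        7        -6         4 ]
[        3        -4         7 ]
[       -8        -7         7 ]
det(S) = 397

Expand along row 0 (cofactor expansion): det(S) = a*(e*i - f*h) - b*(d*i - f*g) + c*(d*h - e*g), where the 3×3 is [[a, b, c], [d, e, f], [g, h, i]].
Minor M_00 = (-4)*(7) - (7)*(-7) = -28 + 49 = 21.
Minor M_01 = (3)*(7) - (7)*(-8) = 21 + 56 = 77.
Minor M_02 = (3)*(-7) - (-4)*(-8) = -21 - 32 = -53.
det(S) = (7)*(21) - (-6)*(77) + (4)*(-53) = 147 + 462 - 212 = 397.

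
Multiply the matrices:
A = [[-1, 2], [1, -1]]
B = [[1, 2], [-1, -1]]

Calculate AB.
[[-3, -4], [2, 3]]

Each entry (i,j) of AB = sum over k of A[i][k]*B[k][j].
(AB)[0][0] = (-1)*(1) + (2)*(-1) = -3
(AB)[0][1] = (-1)*(2) + (2)*(-1) = -4
(AB)[1][0] = (1)*(1) + (-1)*(-1) = 2
(AB)[1][1] = (1)*(2) + (-1)*(-1) = 3
AB = [[-3, -4], [2, 3]]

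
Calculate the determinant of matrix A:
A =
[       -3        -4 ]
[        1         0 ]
det(A) = 4

For a 2×2 matrix [[a, b], [c, d]], det = a*d - b*c.
det(A) = (-3)*(0) - (-4)*(1) = 0 + 4 = 4.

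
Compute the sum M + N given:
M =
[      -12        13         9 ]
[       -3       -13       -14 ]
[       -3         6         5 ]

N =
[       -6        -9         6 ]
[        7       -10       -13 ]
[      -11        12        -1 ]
M + N =
[      -18         4        15 ]
[        4       -23       -27 ]
[      -14        18         4 ]

Matrix addition is elementwise: (M+N)[i][j] = M[i][j] + N[i][j].
  (M+N)[0][0] = (-12) + (-6) = -18
  (M+N)[0][1] = (13) + (-9) = 4
  (M+N)[0][2] = (9) + (6) = 15
  (M+N)[1][0] = (-3) + (7) = 4
  (M+N)[1][1] = (-13) + (-10) = -23
  (M+N)[1][2] = (-14) + (-13) = -27
  (M+N)[2][0] = (-3) + (-11) = -14
  (M+N)[2][1] = (6) + (12) = 18
  (M+N)[2][2] = (5) + (-1) = 4
M + N =
[      -18         4        15 ]
[        4       -23       -27 ]
[      -14        18         4 ]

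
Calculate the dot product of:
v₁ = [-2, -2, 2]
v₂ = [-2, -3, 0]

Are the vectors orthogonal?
10, No

The dot product is the sum of products of corresponding components.
v₁·v₂ = (-2)*(-2) + (-2)*(-3) + (2)*(0) = 4 + 6 + 0 = 10.
Two vectors are orthogonal iff their dot product is 0; here the dot product is 10, so the vectors are not orthogonal.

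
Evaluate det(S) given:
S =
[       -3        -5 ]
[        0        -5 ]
det(S) = 15

For a 2×2 matrix [[a, b], [c, d]], det = a*d - b*c.
det(S) = (-3)*(-5) - (-5)*(0) = 15 - 0 = 15.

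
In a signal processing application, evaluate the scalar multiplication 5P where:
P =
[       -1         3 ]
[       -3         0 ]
5P =
[       -5        15 ]
[      -15         0 ]

Scalar multiplication is elementwise: (5P)[i][j] = 5 * P[i][j].
  (5P)[0][0] = 5 * (-1) = -5
  (5P)[0][1] = 5 * (3) = 15
  (5P)[1][0] = 5 * (-3) = -15
  (5P)[1][1] = 5 * (0) = 0
5P =
[       -5        15 ]
[      -15         0 ]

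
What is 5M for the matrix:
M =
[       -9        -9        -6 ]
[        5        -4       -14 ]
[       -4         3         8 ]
5M =
[      -45       -45       -30 ]
[       25       -20       -70 ]
[      -20        15        40 ]

Scalar multiplication is elementwise: (5M)[i][j] = 5 * M[i][j].
  (5M)[0][0] = 5 * (-9) = -45
  (5M)[0][1] = 5 * (-9) = -45
  (5M)[0][2] = 5 * (-6) = -30
  (5M)[1][0] = 5 * (5) = 25
  (5M)[1][1] = 5 * (-4) = -20
  (5M)[1][2] = 5 * (-14) = -70
  (5M)[2][0] = 5 * (-4) = -20
  (5M)[2][1] = 5 * (3) = 15
  (5M)[2][2] = 5 * (8) = 40
5M =
[      -45       -45       -30 ]
[       25       -20       -70 ]
[      -20        15        40 ]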